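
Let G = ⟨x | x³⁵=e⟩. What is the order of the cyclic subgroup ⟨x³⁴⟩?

|⟨x³⁴⟩| equals the order of x³⁴. Compute successive powers until reaching e:
  (x³⁴)¹ = x³⁴, (x³⁴)² = x³³, (x³⁴)³ = x³², (x³⁴)⁴ = x³¹, (x³⁴)⁵ = x³⁰, (x³⁴)⁶ = x²⁹, (x³⁴)⁷ = x²⁸, (x³⁴)⁸ = x²⁷, (x³⁴)⁹ = x²⁶, (x³⁴)¹⁰ = x²⁵, (x³⁴)¹¹ = x²⁴, (x³⁴)¹² = x²³, (x³⁴)¹³ = x²², (x³⁴)¹⁴ = x²¹, (x³⁴)¹⁵ = x²⁰, (x³⁴)¹⁶ = x¹⁹, (x³⁴)¹⁷ = x¹⁸, (x³⁴)¹⁸ = x¹⁷, (x³⁴)¹⁹ = x¹⁶, (x³⁴)²⁰ = x¹⁵, (x³⁴)²¹ = x¹⁴, (x³⁴)²² = x¹³, (x³⁴)²³ = x¹², (x³⁴)²⁴ = x¹¹, (x³⁴)²⁵ = x¹⁰, (x³⁴)²⁶ = x⁹, (x³⁴)²⁷ = x⁸, (x³⁴)²⁸ = x⁷, (x³⁴)²⁹ = x⁶, (x³⁴)³⁰ = x⁵, (x³⁴)³¹ = x⁴, (x³⁴)³² = x³, (x³⁴)³³ = x², (x³⁴)³⁴ = x, (x³⁴)³⁵ = e.
The smallest positive k with (x³⁴)ᵏ = e is 35, so |⟨x³⁴⟩| = 35.

Answer: 35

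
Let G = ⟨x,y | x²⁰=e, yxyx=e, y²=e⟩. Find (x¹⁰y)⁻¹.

The order of (x¹⁰y) is 2 (smallest k with (x¹⁰y)ᵏ = e), so (x¹⁰y)⁻¹ = (x¹⁰y)¹ = x¹⁰y.
Check: (x¹⁰y) · (x¹⁰y) → (x¹⁰y) · x¹⁰ = y;   y · y = e, giving e as required.

Answer: x¹⁰y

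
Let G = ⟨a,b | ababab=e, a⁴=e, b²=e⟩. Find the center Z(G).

An element z ∈ Z(G) iff z commutes with every generator.
For example e is central: e·a = a = a·e; e·b = b = b·e.
Whereas a ∉ Z(G) since a·b = ab ≠ ba = b·a.
Checking each of the 24 elements this way gives Z(G) = {e}, of order 1.

Answer: {e}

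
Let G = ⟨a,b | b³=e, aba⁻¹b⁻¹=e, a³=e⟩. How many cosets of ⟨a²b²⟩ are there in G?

First find ord(a²b²) by computing successive powers:
  (a²b²)¹ = a²b², (a²b²)² = ab, (a²b²)³ = e.
So |⟨a²b²⟩| = ord(a²b²) = 3. With |G| = 9, by Lagrange [G : ⟨a²b²⟩] = 9/3 = 3.

Answer: 3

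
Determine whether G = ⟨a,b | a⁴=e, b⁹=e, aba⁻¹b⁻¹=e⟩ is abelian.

Each pair of generators commutes: a·b = ab = b·a. Since the generators pairwise commute, every element of G commutes with every other, so G is abelian.

Answer: Yes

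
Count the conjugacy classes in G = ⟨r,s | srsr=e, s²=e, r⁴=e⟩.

The conjugacy classes (representative and size) are:
  [e] (size 1), [r] (size 2), [r²] (size 1), [r²s] (size 2), [r³s] (size 2).
Class equation: 1 + 2 + 1 + 2 + 2 = 8 = |G|. So G has 5 conjugacy classes.

Answer: 5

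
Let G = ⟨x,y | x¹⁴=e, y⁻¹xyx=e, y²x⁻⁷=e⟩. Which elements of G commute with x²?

⟨x²⟩ ⊆ C_G(x²) since powers of x² commute with x²; so |C_G(x²)| ≥ |⟨x²⟩| = 7.
By orbit–stabilizer, |C_G(x²)| = |G| / |conj. class of x²| = 28 / 2 = 14.
The 14 elements commuting with x² are {e, x, x², x³, x⁴, x⁵, x⁶, x⁷, x⁸, x⁹, x¹⁰, x¹¹, x¹², x¹³}.

Answer: {e, x, x², x³, x⁴, x⁵, x⁶, x⁷, x⁸, x⁹, x¹⁰, x¹¹, x¹², x¹³}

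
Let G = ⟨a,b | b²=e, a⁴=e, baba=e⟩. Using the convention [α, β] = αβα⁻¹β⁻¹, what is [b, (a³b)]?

[b, (a³b)] = b·(a³b)·b⁻¹·(a³b)⁻¹.
  b · (a³b) = a
  a · b = ab
  (ab) · (a³b) = a²

Answer: a²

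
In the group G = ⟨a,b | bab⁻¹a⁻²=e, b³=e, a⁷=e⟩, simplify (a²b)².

Compute successive powers of (a²b), reducing at each step:
  (a²b)²: (a²b) · a² = a⁶b;   (a⁶b) · b = a⁶b²

Answer: a⁶b²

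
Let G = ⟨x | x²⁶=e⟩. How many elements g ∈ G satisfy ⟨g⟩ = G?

G is cyclic of order 26. An element generates G iff its order is 26, and a cyclic group of order 26 has exactly φ(26) = 12 such elements.

Answer: 12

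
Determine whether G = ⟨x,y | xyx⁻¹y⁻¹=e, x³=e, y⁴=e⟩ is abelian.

Each pair of generators commutes: x·y = xy = y·x. Since the generators pairwise commute, every element of G commutes with every other, so G is abelian.

Answer: Yes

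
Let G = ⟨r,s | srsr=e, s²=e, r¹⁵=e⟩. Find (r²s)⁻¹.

The order of (r²s) is 2 (smallest k with (r²s)ᵏ = e), so (r²s)⁻¹ = (r²s)¹ = r²s.
Check: (r²s) · (r²s) → (r²s) · r² = s;   s · s = e, giving e as required.

Answer: r²s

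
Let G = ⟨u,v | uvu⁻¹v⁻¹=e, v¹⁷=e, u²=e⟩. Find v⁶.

Compute successive powers of v, reducing at each step:
  v²: v · v = v²
  v³: (v²) · v = v³
  v⁴: (v³) · v = v⁴
  v⁵: (v⁴) · v = v⁵
  v⁶: (v⁵) · v = v⁶

Answer: v⁶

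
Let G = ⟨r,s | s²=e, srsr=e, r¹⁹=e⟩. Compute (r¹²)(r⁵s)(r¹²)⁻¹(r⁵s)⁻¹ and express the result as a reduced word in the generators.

[(r¹²), (r⁵s)] = (r¹²)·(r⁵s)·(r¹²)⁻¹·(r⁵s)⁻¹.
  (r¹²) · (r⁵s) = r¹⁷s
  (r¹⁷s) · (r⁷) = r¹⁰s
  (r¹⁰s) · (r⁵s) = r⁵

Answer: r⁵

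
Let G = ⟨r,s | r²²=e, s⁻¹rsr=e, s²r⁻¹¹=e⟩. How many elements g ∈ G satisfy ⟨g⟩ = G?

⟨g⟩ = G would require ord(g) = |G| = 44, but the maximum element order in G is 22 < 44. So G is not cyclic and no single element generates it: the count is 0.

Answer: 0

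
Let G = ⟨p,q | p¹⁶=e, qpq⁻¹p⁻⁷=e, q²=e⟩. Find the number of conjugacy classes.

The conjugacy classes (representative and size) are:
  [e] (size 1), [p] (size 2), [p¹⁴] (size 2), [p³] (size 2), [p⁴] (size 2), [p¹⁰] (size 2), [p⁸] (size 1), [p⁹] (size 2), [p¹¹] (size 2), [p¹⁰q] (size 8), [pq] (size 8).
Class equation: 1 + 2 + 2 + 2 + 2 + 2 + 1 + 2 + 2 + 8 + 8 = 32 = |G|. So G has 11 conjugacy classes.

Answer: 11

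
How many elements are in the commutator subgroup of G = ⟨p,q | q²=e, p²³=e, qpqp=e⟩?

G' = [G, G] is generated by all commutators. The generator-pair commutators are: [p, q] = p².
The subgroup they normally generate is {e, p, p², p³, p⁴, p⁵, p⁶, p⁷, p⁸, p⁹, p¹⁰, p¹¹, p¹², p¹³, p¹⁴, p¹⁵, p¹⁶, p¹⁷, p¹⁸, p¹⁹, p²⁰, p²¹, p²²}, of order 23.
Check: |G/G'| = 46/23 = 2 is the order of the abelianisation.

Answer: 23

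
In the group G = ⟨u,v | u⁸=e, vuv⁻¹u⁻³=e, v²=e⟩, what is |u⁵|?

Compute successive powers until reaching e:
  (u⁵)¹ = u⁵, (u⁵)² = u², (u⁵)³ = u⁷, (u⁵)⁴ = u⁴, (u⁵)⁵ = u, (u⁵)⁶ = u⁶, (u⁵)⁷ = u³, (u⁵)⁸ = e.
The smallest positive k with (u⁵)ᵏ = e is 8.

Answer: 8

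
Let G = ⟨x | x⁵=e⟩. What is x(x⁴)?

Compute x · (x⁴) by multiplying left to right and reducing via the relations at each step:
  x · x⁴ = e

Answer: e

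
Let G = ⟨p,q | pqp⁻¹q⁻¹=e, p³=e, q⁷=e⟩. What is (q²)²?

Compute successive powers of (q²), reducing at each step:
  (q²)²: (q²) · q² = q⁴

Answer: q⁴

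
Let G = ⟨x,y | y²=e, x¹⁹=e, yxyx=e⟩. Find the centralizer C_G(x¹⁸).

⟨x¹⁸⟩ ⊆ C_G(x¹⁸) since powers of x¹⁸ commute with x¹⁸; so |C_G(x¹⁸)| ≥ |⟨x¹⁸⟩| = 19.
By orbit–stabilizer, |C_G(x¹⁸)| = |G| / |conj. class of x¹⁸| = 38 / 2 = 19.
The 19 elements commuting with x¹⁸ are {e, x, x², x³, x⁴, x⁵, x⁶, x⁷, x⁸, x⁹, x¹⁰, x¹¹, x¹², x¹³, x¹⁴, x¹⁵, x¹⁶, x¹⁷, x¹⁸}.

Answer: {e, x, x², x³, x⁴, x⁵, x⁶, x⁷, x⁸, x⁹, x¹⁰, x¹¹, x¹², x¹³, x¹⁴, x¹⁵, x¹⁶, x¹⁷, x¹⁸}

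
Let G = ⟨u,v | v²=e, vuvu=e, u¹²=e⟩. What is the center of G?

An element z ∈ Z(G) iff z commutes with every generator.
For example u⁶ is central: (u⁶)·u = u⁷ = u·(u⁶); (u⁶)·v = u⁶v = v·(u⁶).
Whereas u ∉ Z(G) since u·v = uv ≠ u¹¹v = v·u.
Checking each of the 24 elements this way gives Z(G) = {e, u⁶}, of order 2.

Answer: {e, u⁶}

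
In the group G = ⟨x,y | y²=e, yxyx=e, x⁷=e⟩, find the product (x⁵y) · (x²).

Compute (x⁵y) · (x²) by multiplying left to right and reducing via the relations at each step:
  (x⁵y) · x² = x³y

Answer: x³y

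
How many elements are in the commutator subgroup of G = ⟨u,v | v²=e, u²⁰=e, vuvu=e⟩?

G' = [G, G] is generated by all commutators. The generator-pair commutators are: [u, v] = u².
The subgroup they normally generate is {e, u², u⁴, u⁶, u⁸, u¹⁰, u¹², u¹⁴, u¹⁶, u¹⁸}, of order 10.
Check: |G/G'| = 40/10 = 4 is the order of the abelianisation.

Answer: 10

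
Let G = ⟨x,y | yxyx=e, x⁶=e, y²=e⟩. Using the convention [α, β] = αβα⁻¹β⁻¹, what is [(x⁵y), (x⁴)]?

[(x⁵y), (x⁴)] = (x⁵y)·(x⁴)·(x⁵y)⁻¹·(x⁴)⁻¹.
  (x⁵y) · (x⁴) = xy
  (xy) · (x⁵y) = x²
  (x²) · (x²) = x⁴

Answer: x⁴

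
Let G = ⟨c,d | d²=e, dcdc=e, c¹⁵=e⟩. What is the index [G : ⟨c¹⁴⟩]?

First find ord(c¹⁴) by computing successive powers:
  (c¹⁴)¹ = c¹⁴, (c¹⁴)² = c¹³, (c¹⁴)³ = c¹², (c¹⁴)⁴ = c¹¹, (c¹⁴)⁵ = c¹⁰, (c¹⁴)⁶ = c⁹, (c¹⁴)⁷ = c⁸, (c¹⁴)⁸ = c⁷, (c¹⁴)⁹ = c⁶, (c¹⁴)¹⁰ = c⁵, (c¹⁴)¹¹ = c⁴, (c¹⁴)¹² = c³, (c¹⁴)¹³ = c², (c¹⁴)¹⁴ = c, (c¹⁴)¹⁵ = e.
So |⟨c¹⁴⟩| = ord(c¹⁴) = 15. With |G| = 30, by Lagrange [G : ⟨c¹⁴⟩] = 30/15 = 2.

Answer: 2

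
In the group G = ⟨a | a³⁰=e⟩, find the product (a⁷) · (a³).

Compute (a⁷) · (a³) by multiplying left to right and reducing via the relations at each step:
  (a⁷) · a³ = a¹⁰

Answer: a¹⁰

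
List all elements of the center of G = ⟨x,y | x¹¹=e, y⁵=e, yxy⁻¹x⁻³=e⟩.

An element z ∈ Z(G) iff z commutes with every generator.
For example e is central: e·x = x = x·e; e·y = y = y·e.
Whereas x ∉ Z(G) since x·y = xy ≠ x³y = y·x.
Checking each of the 55 elements this way gives Z(G) = {e}, of order 1.

Answer: {e}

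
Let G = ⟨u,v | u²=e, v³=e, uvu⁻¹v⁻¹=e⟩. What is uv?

Compute u · v by multiplying left to right and reducing via the relations at each step:
  u · v = uv

Answer: uv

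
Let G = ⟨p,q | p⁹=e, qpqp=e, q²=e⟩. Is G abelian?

p·q = pq but q·p = p⁸q, so p·q ≠ q·p and G is not abelian.

Answer: No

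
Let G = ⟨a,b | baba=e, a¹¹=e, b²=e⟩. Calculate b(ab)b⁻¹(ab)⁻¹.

[b, (ab)] = b·(ab)·b⁻¹·(ab)⁻¹.
  b · (ab) = a¹⁰
  (a¹⁰) · b = a¹⁰b
  (a¹⁰b) · (ab) = a⁹

Answer: a⁹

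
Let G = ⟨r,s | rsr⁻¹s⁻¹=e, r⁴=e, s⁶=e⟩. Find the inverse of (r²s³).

The order of (r²s³) is 2 (smallest k with (r²s³)ᵏ = e), so (r²s³)⁻¹ = (r²s³)¹ = r²s³.
Check: (r²s³) · (r²s³) → (r²s³) · r² = s³;   (s³) · s³ = e, giving e as required.

Answer: r²s³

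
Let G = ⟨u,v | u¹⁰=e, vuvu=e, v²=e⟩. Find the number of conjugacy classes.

The conjugacy classes (representative and size) are:
  [e] (size 1), [u] (size 2), [u²] (size 2), [u³] (size 2), [u⁴] (size 2), [u⁵] (size 1), [u²v] (size 5), [u³v] (size 5).
Class equation: 1 + 2 + 2 + 2 + 2 + 1 + 5 + 5 = 20 = |G|. So G has 8 conjugacy classes.

Answer: 8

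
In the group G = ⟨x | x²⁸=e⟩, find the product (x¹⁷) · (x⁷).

Compute (x¹⁷) · (x⁷) by multiplying left to right and reducing via the relations at each step:
  (x¹⁷) · x⁷ = x²⁴

Answer: x²⁴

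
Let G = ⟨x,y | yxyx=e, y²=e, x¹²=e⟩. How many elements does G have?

Enumerate words in the generators, reducing via the relations: the distinct elements are
  {e, x, y, xy, x², x³, x⁴, x⁵, x⁶, x⁷, x⁸, x⁹, x²y, x³y, x¹¹, x¹⁰, x⁴y, x⁵y, x⁶y, x⁷y, x⁸y, x⁹y, x¹¹y, x¹⁰y}.
No further products give new elements, so |G| = 24.

Answer: 24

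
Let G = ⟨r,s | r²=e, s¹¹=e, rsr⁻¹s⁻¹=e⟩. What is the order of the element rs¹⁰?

Compute successive powers until reaching e:
  (rs¹⁰)¹ = rs¹⁰, (rs¹⁰)² = s⁹, (rs¹⁰)³ = rs⁸, (rs¹⁰)⁴ = s⁷, (rs¹⁰)⁵ = rs⁶, (rs¹⁰)⁶ = s⁵, (rs¹⁰)⁷ = rs⁴, (rs¹⁰)⁸ = s³, (rs¹⁰)⁹ = rs², (rs¹⁰)¹⁰ = s, (rs¹⁰)¹¹ = r, (rs¹⁰)¹² = s¹⁰, (rs¹⁰)¹³ = rs⁹, (rs¹⁰)¹⁴ = s⁸, (rs¹⁰)¹⁵ = rs⁷, (rs¹⁰)¹⁶ = s⁶, (rs¹⁰)¹⁷ = rs⁵, (rs¹⁰)¹⁸ = s⁴, (rs¹⁰)¹⁹ = rs³, (rs¹⁰)²⁰ = s², (rs¹⁰)²¹ = rs, (rs¹⁰)²² = e.
The smallest positive k with (rs¹⁰)ᵏ = e is 22.

Answer: 22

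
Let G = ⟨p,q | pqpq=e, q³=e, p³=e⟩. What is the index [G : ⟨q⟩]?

First find ord(q) by computing successive powers:
  q¹ = q, q² = q², q³ = e.
So |⟨q⟩| = ord(q) = 3. With |G| = 12, by Lagrange [G : ⟨q⟩] = 12/3 = 4.

Answer: 4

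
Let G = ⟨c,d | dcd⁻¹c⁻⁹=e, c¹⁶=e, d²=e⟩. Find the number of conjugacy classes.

The conjugacy classes (representative and size) are:
  [e] (size 1), [c⁹] (size 2), [c²] (size 1), [c³] (size 2), [c⁴] (size 1), [c¹³] (size 2), [c⁶] (size 1), [c¹⁵] (size 2), [c⁸] (size 1), [c¹⁰] (size 1), [c¹²] (size 1), [c¹⁴] (size 1), [d] (size 2), [cd] (size 2), [c²d] (size 2), [c¹¹d] (size 2), [c⁴d] (size 2), [c¹³d] (size 2), [c¹⁴d] (size 2), [c¹⁵d] (size 2).
Class equation: 1 + 2 + 1 + 2 + 1 + 2 + 1 + 2 + 1 + 1 + 1 + 1 + 2 + 2 + 2 + 2 + 2 + 2 + 2 + 2 = 32 = |G|. So G has 20 conjugacy classes.

Answer: 20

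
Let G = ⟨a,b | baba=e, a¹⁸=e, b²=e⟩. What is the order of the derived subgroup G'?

G' = [G, G] is generated by all commutators. The generator-pair commutators are: [a, b] = a².
The subgroup they normally generate is {e, a², a⁴, a⁶, a⁸, a¹⁰, a¹², a¹⁴, a¹⁶}, of order 9.
Check: |G/G'| = 36/9 = 4 is the order of the abelianisation.

Answer: 9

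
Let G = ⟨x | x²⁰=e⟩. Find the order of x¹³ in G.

Compute successive powers until reaching e:
  (x¹³)¹ = x¹³, (x¹³)² = x⁶, (x¹³)³ = x¹⁹, (x¹³)⁴ = x¹², (x¹³)⁵ = x⁵, (x¹³)⁶ = x¹⁸, (x¹³)⁷ = x¹¹, (x¹³)⁸ = x⁴, (x¹³)⁹ = x¹⁷, (x¹³)¹⁰ = x¹⁰, (x¹³)¹¹ = x³, (x¹³)¹² = x¹⁶, (x¹³)¹³ = x⁹, (x¹³)¹⁴ = x², (x¹³)¹⁵ = x¹⁵, (x¹³)¹⁶ = x⁸, (x¹³)¹⁷ = x, (x¹³)¹⁸ = x¹⁴, (x¹³)¹⁹ = x⁷, (x¹³)²⁰ = e.
The smallest positive k with (x¹³)ᵏ = e is 20.

Answer: 20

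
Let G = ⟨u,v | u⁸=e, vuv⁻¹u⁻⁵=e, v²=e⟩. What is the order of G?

Enumerate words in the generators, reducing via the relations: the distinct elements are
  {e, u, v, uv, u², u³, u⁴, u⁵, u⁶, u⁷, u²v, u³v, u⁴v, u⁵v, u⁶v, u⁷v}.
No further products give new elements, so |G| = 16.

Answer: 16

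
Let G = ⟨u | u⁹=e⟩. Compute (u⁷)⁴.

Compute successive powers of (u⁷), reducing at each step:
  (u⁷)²: (u⁷) · u⁷ = u⁵
  (u⁷)³: (u⁵) · u⁷ = u³
  (u⁷)⁴: (u³) · u⁷ = u

Answer: u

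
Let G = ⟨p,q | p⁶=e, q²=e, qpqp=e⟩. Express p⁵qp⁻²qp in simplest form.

Multiply left to right, reducing at each step:
  (p⁵) · q = p⁵q
  (p⁵q) · p⁻² = pq
  (pq) · q = p
  p · p = p²

Answer: p²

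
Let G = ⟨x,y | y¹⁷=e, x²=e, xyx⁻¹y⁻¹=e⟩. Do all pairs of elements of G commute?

Each pair of generators commutes: x·y = xy = y·x. Since the generators pairwise commute, every element of G commutes with every other, so G is abelian.

Answer: Yes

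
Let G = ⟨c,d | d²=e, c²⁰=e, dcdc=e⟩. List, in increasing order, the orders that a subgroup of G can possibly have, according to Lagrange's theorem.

|G| = 40 = 2³ · 5. By Lagrange's theorem the order of any subgroup divides 40; the divisors of 40 are 1, 2, 4, 5, 8, 10, 20, 40.

Answer: 1, 2, 4, 5, 8, 10, 20, 40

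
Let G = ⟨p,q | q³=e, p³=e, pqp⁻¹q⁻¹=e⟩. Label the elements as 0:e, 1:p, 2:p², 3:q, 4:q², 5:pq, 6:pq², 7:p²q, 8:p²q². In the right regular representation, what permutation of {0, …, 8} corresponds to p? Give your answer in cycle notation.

(0 1 2)(3 5 7)(4 6 8)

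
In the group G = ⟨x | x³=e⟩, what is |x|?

Compute successive powers until reaching e:
  x¹ = x, x² = x², x³ = e.
The smallest positive k with xᵏ = e is 3.

Answer: 3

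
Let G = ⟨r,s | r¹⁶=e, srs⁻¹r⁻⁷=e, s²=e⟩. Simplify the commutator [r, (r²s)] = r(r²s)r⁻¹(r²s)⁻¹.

[r, (r²s)] = r·(r²s)·r⁻¹·(r²s)⁻¹.
  r · (r²s) = r³s
  (r³s) · (r¹⁵) = r¹²s
  (r¹²s) · (r²s) = r¹⁰

Answer: r¹⁰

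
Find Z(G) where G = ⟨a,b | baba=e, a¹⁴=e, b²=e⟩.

An element z ∈ Z(G) iff z commutes with every generator.
For example a⁷ is central: (a⁷)·a = a⁸ = a·(a⁷); (a⁷)·b = a⁷b = b·(a⁷).
Whereas a ∉ Z(G) since a·b = ab ≠ a¹³b = b·a.
Checking each of the 28 elements this way gives Z(G) = {e, a⁷}, of order 2.

Answer: {e, a⁷}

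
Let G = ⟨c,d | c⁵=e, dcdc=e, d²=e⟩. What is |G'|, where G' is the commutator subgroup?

G' = [G, G] is generated by all commutators. The generator-pair commutators are: [c, d] = c².
The subgroup they normally generate is {e, c, c², c³, c⁴}, of order 5.
Check: |G/G'| = 10/5 = 2 is the order of the abelianisation.

Answer: 5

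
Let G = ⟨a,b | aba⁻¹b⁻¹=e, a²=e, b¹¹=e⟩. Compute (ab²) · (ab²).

Compute (ab²) · (ab²) by multiplying left to right and reducing via the relations at each step:
  (ab²) · a = b²
  (b²) · b² = b⁴

Answer: b⁴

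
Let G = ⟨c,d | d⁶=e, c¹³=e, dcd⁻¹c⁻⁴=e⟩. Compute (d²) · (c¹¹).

Compute (d²) · (c¹¹) by multiplying left to right and reducing via the relations at each step:
  (d²) · c¹¹ = c⁷d²

Answer: c⁷d²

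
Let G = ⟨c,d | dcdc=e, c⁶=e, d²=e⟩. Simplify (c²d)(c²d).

Compute (c²d) · (c²d) by multiplying left to right and reducing via the relations at each step:
  (c²d) · c² = d
  d · d = e

Answer: e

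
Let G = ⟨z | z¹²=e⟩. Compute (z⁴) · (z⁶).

Compute (z⁴) · (z⁶) by multiplying left to right and reducing via the relations at each step:
  (z⁴) · z⁶ = z¹⁰

Answer: z¹⁰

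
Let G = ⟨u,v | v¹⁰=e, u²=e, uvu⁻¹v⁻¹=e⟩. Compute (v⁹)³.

Compute successive powers of (v⁹), reducing at each step:
  (v⁹)²: (v⁹) · v⁹ = v⁸
  (v⁹)³: (v⁸) · v⁹ = v⁷

Answer: v⁷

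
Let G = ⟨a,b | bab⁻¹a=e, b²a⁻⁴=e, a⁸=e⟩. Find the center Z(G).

An element z ∈ Z(G) iff z commutes with every generator.
For example a⁴ is central: (a⁴)·a = a⁵ = a·(a⁴); (a⁴)·b = b⁻¹ = b·(a⁴).
Whereas a ∉ Z(G) since a·b = ab ≠ a³b⁻¹ = b·a.
Checking each of the 16 elements this way gives Z(G) = {e, a⁴}, of order 2.

Answer: {e, a⁴}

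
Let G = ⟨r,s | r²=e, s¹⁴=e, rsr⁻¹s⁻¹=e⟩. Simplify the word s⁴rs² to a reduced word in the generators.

Multiply left to right, reducing at each step:
  (s⁴) · r = rs⁴
  (rs⁴) · s² = rs⁶

Answer: rs⁶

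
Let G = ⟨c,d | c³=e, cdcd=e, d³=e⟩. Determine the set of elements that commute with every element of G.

An element z ∈ Z(G) iff z commutes with every generator.
For example e is central: e·c = c = c·e; e·d = d = d·e.
Whereas c ∉ Z(G) since c·d = cd ≠ c²d² = d·c.
Checking each of the 12 elements this way gives Z(G) = {e}, of order 1.

Answer: {e}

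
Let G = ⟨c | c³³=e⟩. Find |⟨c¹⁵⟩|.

|⟨c¹⁵⟩| equals the order of c¹⁵. Compute successive powers until reaching e:
  (c¹⁵)¹ = c¹⁵, (c¹⁵)² = c³⁰, (c¹⁵)³ = c¹², (c¹⁵)⁴ = c²⁷, (c¹⁵)⁵ = c⁹, (c¹⁵)⁶ = c²⁴, (c¹⁵)⁷ = c⁶, (c¹⁵)⁸ = c²¹, (c¹⁵)⁹ = c³, (c¹⁵)¹⁰ = c¹⁸, (c¹⁵)¹¹ = e.
The smallest positive k with (c¹⁵)ᵏ = e is 11, so |⟨c¹⁵⟩| = 11.

Answer: 11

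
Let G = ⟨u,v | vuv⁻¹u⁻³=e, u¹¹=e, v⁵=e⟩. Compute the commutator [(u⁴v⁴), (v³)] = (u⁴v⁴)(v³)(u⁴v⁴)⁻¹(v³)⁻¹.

[(u⁴v⁴), (v³)] = (u⁴v⁴)·(v³)·(u⁴v⁴)⁻¹·(v³)⁻¹.
  (u⁴v⁴) · (v³) = u⁴v²
  (u⁴v²) · (u¹⁰v) = u⁶v³
  (u⁶v³) · (v²) = u⁶

Answer: u⁶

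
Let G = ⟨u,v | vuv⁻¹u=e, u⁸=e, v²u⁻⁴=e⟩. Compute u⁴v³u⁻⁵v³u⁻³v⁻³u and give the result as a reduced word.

Multiply left to right, reducing at each step:
  (u⁴) · v³ = v
  v · u⁻⁵ = uv⁻¹
  (uv⁻¹) · v³ = u⁵
  (u⁵) · u⁻³ = u²
  (u²) · v⁻³ = u²v
  (u²v) · u = uv

Answer: uv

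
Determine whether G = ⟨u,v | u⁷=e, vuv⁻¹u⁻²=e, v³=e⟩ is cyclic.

Every cyclic group is abelian. But u·v = uv while v·u = u²v, so u·v ≠ v·u and G is not abelian. Hence G is not cyclic.

Answer: No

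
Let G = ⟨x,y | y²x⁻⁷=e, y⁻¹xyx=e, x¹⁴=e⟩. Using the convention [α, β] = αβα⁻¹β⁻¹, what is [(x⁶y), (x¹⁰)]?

[(x⁶y), (x¹⁰)] = (x⁶y)·(x¹⁰)·(x⁶y)⁻¹·(x¹⁰)⁻¹.
  (x⁶y) · (x¹⁰) = x³y⁻¹
  (x³y⁻¹) · (x⁶y⁻¹) = x⁴
  (x⁴) · (x⁴) = x⁸

Answer: x⁸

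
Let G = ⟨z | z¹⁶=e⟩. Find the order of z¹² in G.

Compute successive powers until reaching e:
  (z¹²)¹ = z¹², (z¹²)² = z⁸, (z¹²)³ = z⁴, (z¹²)⁴ = e.
The smallest positive k with (z¹²)ᵏ = e is 4.

Answer: 4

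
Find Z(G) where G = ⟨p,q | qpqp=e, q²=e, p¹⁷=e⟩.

An element z ∈ Z(G) iff z commutes with every generator.
For example e is central: e·p = p = p·e; e·q = q = q·e.
Whereas p ∉ Z(G) since p·q = pq ≠ p¹⁶q = q·p.
Checking each of the 34 elements this way gives Z(G) = {e}, of order 1.

Answer: {e}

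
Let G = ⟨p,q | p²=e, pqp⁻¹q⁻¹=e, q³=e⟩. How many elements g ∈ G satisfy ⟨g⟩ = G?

G is cyclic of order 6. An element generates G iff its order is 6, and a cyclic group of order 6 has exactly φ(6) = 2 such elements.

Answer: 2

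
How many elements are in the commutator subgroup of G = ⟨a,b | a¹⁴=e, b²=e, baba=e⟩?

G' = [G, G] is generated by all commutators. The generator-pair commutators are: [a, b] = a².
The subgroup they normally generate is {e, a², a⁴, a⁶, a⁸, a¹⁰, a¹²}, of order 7.
Check: |G/G'| = 28/7 = 4 is the order of the abelianisation.

Answer: 7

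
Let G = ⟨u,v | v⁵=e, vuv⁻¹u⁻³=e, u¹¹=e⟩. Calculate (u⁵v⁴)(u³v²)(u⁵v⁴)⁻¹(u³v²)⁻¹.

[(u⁵v⁴), (u³v²)] = (u⁵v⁴)·(u³v²)·(u⁵v⁴)⁻¹·(u³v²)⁻¹.
  (u⁵v⁴) · (u³v²) = u⁶v
  (u⁶v) · (u⁷v) = u⁵v²
  (u⁵v²) · (u⁷v³) = u²

Answer: u²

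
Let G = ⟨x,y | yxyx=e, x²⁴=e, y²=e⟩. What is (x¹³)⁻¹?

The order of (x¹³) is 24 (smallest k with (x¹³)ᵏ = e), so (x¹³)⁻¹ = (x¹³)²³ = x¹¹.
Check: (x¹³) · (x¹¹) → (x¹³) · x¹¹ = e, giving e as required.

Answer: x¹¹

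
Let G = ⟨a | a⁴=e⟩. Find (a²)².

Compute successive powers of (a²), reducing at each step:
  (a²)²: (a²) · a² = e

Answer: e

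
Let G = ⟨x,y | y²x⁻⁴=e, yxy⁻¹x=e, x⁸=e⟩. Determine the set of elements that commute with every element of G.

An element z ∈ Z(G) iff z commutes with every generator.
For example x⁴ is central: (x⁴)·x = x⁵ = x·(x⁴); (x⁴)·y = y⁻¹ = y·(x⁴).
Whereas x ∉ Z(G) since x·y = xy ≠ x³y⁻¹ = y·x.
Checking each of the 16 elements this way gives Z(G) = {e, x⁴}, of order 2.

Answer: {e, x⁴}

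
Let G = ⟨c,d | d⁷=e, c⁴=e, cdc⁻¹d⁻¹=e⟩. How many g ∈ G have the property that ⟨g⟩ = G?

G is cyclic of order 28. An element generates G iff its order is 28, and a cyclic group of order 28 has exactly φ(28) = 12 such elements.

Answer: 12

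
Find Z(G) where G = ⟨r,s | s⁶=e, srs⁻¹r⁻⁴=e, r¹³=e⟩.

An element z ∈ Z(G) iff z commutes with every generator.
For example e is central: e·r = r = r·e; e·s = s = s·e.
Whereas r ∉ Z(G) since r·s = rs ≠ r⁴s = s·r.
Checking each of the 78 elements this way gives Z(G) = {e}, of order 1.

Answer: {e}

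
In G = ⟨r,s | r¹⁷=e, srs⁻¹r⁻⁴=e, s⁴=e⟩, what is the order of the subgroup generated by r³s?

|⟨r³s⟩| equals the order of r³s. Compute successive powers until reaching e:
  (r³s)¹ = r³s, (r³s)² = r¹⁵s², (r³s)³ = r¹²s³, (r³s)⁴ = e.
The smallest positive k with (r³s)ᵏ = e is 4, so |⟨r³s⟩| = 4.

Answer: 4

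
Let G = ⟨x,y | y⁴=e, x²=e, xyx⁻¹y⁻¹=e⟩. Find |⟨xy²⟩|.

|⟨xy²⟩| equals the order of xy². Compute successive powers until reaching e:
  (xy²)¹ = xy², (xy²)² = e.
The smallest positive k with (xy²)ᵏ = e is 2, so |⟨xy²⟩| = 2.

Answer: 2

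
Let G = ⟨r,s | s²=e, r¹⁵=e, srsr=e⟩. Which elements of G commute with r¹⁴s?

⟨r¹⁴s⟩ ⊆ C_G(r¹⁴s) since powers of r¹⁴s commute with r¹⁴s; so |C_G(r¹⁴s)| ≥ |⟨r¹⁴s⟩| = 2.
By orbit–stabilizer, |C_G(r¹⁴s)| = |G| / |conj. class of r¹⁴s| = 30 / 15 = 2.
The 2 elements commuting with r¹⁴s are {e, r¹⁴s}.

Answer: {e, r¹⁴s}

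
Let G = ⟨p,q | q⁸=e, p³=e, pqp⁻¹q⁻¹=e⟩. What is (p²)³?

Compute successive powers of (p²), reducing at each step:
  (p²)²: (p²) · p² = p
  (p²)³: p · p² = e

Answer: e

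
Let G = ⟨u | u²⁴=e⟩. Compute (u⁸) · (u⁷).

Compute (u⁸) · (u⁷) by multiplying left to right and reducing via the relations at each step:
  (u⁸) · u⁷ = u¹⁵

Answer: u¹⁵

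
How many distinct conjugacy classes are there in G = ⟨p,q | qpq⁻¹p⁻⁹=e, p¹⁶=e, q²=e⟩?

The conjugacy classes (representative and size) are:
  [e] (size 1), [p⁹] (size 2), [p²] (size 1), [p³] (size 2), [p⁴] (size 1), [p¹³] (size 2), [p⁶] (size 1), [p¹⁵] (size 2), [p⁸] (size 1), [p¹⁰] (size 1), [p¹²] (size 1), [p¹⁴] (size 1), [q] (size 2), [pq] (size 2), [p²q] (size 2), [p¹¹q] (size 2), [p⁴q] (size 2), [p¹³q] (size 2), [p¹⁴q] (size 2), [p¹⁵q] (size 2).
Class equation: 1 + 2 + 1 + 2 + 1 + 2 + 1 + 2 + 1 + 1 + 1 + 1 + 2 + 2 + 2 + 2 + 2 + 2 + 2 + 2 = 32 = |G|. So G has 20 conjugacy classes.

Answer: 20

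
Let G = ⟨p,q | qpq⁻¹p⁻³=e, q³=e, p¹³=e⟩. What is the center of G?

An element z ∈ Z(G) iff z commutes with every generator.
For example e is central: e·p = p = p·e; e·q = q = q·e.
Whereas p ∉ Z(G) since p·q = pq ≠ p³q = q·p.
Checking each of the 39 elements this way gives Z(G) = {e}, of order 1.

Answer: {e}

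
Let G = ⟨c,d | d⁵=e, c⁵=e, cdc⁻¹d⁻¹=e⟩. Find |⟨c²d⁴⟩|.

|⟨c²d⁴⟩| equals the order of c²d⁴. Compute successive powers until reaching e:
  (c²d⁴)¹ = c²d⁴, (c²d⁴)² = c⁴d³, (c²d⁴)³ = cd², (c²d⁴)⁴ = c³d, (c²d⁴)⁵ = e.
The smallest positive k with (c²d⁴)ᵏ = e is 5, so |⟨c²d⁴⟩| = 5.

Answer: 5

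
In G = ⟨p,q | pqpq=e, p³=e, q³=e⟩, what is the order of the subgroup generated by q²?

|⟨q²⟩| equals the order of q². Compute successive powers until reaching e:
  (q²)¹ = q², (q²)² = q, (q²)³ = e.
The smallest positive k with (q²)ᵏ = e is 3, so |⟨q²⟩| = 3.

Answer: 3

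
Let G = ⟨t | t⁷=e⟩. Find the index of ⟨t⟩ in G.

First find ord(t) by computing successive powers:
  t¹ = t, t² = t², t³ = t³, t⁴ = t⁴, t⁵ = t⁵, t⁶ = t⁶, t⁷ = e.
So |⟨t⟩| = ord(t) = 7. With |G| = 7, by Lagrange [G : ⟨t⟩] = 7/7 = 1.

Answer: 1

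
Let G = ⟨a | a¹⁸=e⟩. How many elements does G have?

G is generated by a single element, so G is cyclic. The relator gives a¹⁸ = e and no smaller power is forced to be e, so the 18 powers {a, e, a², a³, a⁴, a⁵, a⁶, a⁷, a⁸, a⁹, a¹², a¹³, a¹¹, a¹⁰, a¹⁴, a¹⁵, a¹⁶, a¹⁷} are distinct. Hence |G| = 18.

Answer: 18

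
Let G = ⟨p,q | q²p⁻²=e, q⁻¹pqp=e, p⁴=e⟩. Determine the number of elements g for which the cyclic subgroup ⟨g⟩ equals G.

⟨g⟩ = G would require ord(g) = |G| = 8, but the maximum element order in G is 4 < 8. So G is not cyclic and no single element generates it: the count is 0.

Answer: 0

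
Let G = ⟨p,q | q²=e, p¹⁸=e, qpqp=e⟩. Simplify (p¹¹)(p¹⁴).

Compute (p¹¹) · (p¹⁴) by multiplying left to right and reducing via the relations at each step:
  (p¹¹) · p¹⁴ = p⁷

Answer: p⁷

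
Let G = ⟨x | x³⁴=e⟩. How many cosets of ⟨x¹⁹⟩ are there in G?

First find ord(x¹⁹) by computing successive powers:
  (x¹⁹)¹ = x¹⁹, (x¹⁹)² = x⁴, (x¹⁹)³ = x²³, (x¹⁹)⁴ = x⁸, (x¹⁹)⁵ = x²⁷, (x¹⁹)⁶ = x¹², (x¹⁹)⁷ = x³¹, (x¹⁹)⁸ = x¹⁶, (x¹⁹)⁹ = x, (x¹⁹)¹⁰ = x²⁰, (x¹⁹)¹¹ = x⁵, (x¹⁹)¹² = x²⁴, (x¹⁹)¹³ = x⁹, (x¹⁹)¹⁴ = x²⁸, (x¹⁹)¹⁵ = x¹³, (x¹⁹)¹⁶ = x³², (x¹⁹)¹⁷ = x¹⁷, (x¹⁹)¹⁸ = x², (x¹⁹)¹⁹ = x²¹, (x¹⁹)²⁰ = x⁶, (x¹⁹)²¹ = x²⁵, (x¹⁹)²² = x¹⁰, (x¹⁹)²³ = x²⁹, (x¹⁹)²⁴ = x¹⁴, (x¹⁹)²⁵ = x³³, (x¹⁹)²⁶ = x¹⁸, (x¹⁹)²⁷ = x³, (x¹⁹)²⁸ = x²², (x¹⁹)²⁹ = x⁷, (x¹⁹)³⁰ = x²⁶, (x¹⁹)³¹ = x¹¹, (x¹⁹)³² = x³⁰, (x¹⁹)³³ = x¹⁵, (x¹⁹)³⁴ = e.
So |⟨x¹⁹⟩| = ord(x¹⁹) = 34. With |G| = 34, by Lagrange [G : ⟨x¹⁹⟩] = 34/34 = 1.

Answer: 1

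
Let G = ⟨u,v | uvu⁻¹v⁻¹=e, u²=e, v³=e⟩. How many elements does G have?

Enumerate words in the generators, reducing via the relations: the distinct elements are
  {e, u, v, uv, v², uv²}.
No further products give new elements, so |G| = 6.

Answer: 6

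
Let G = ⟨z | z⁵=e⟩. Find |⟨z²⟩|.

|⟨z²⟩| equals the order of z². Compute successive powers until reaching e:
  (z²)¹ = z², (z²)² = z⁴, (z²)³ = z, (z²)⁴ = z³, (z²)⁵ = e.
The smallest positive k with (z²)ᵏ = e is 5, so |⟨z²⟩| = 5.

Answer: 5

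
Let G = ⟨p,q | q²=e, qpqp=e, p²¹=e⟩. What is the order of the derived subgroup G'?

G' = [G, G] is generated by all commutators. The generator-pair commutators are: [p, q] = p².
The subgroup they normally generate is {e, p, p², p³, p⁴, p⁵, p⁶, p⁷, p⁸, p⁹, p¹⁰, p¹¹, p¹², p¹³, p¹⁴, p¹⁵, p¹⁶, p¹⁷, p¹⁸, p¹⁹, p²⁰}, of order 21.
Check: |G/G'| = 42/21 = 2 is the order of the abelianisation.

Answer: 21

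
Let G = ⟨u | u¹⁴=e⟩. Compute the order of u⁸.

Compute successive powers until reaching e:
  (u⁸)¹ = u⁸, (u⁸)² = u², (u⁸)³ = u¹⁰, (u⁸)⁴ = u⁴, (u⁸)⁵ = u¹², (u⁸)⁶ = u⁶, (u⁸)⁷ = e.
The smallest positive k with (u⁸)ᵏ = e is 7.

Answer: 7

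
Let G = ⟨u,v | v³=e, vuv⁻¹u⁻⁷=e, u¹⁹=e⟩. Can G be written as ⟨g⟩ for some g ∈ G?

Every cyclic group is abelian. But u·v = uv while v·u = u⁷v, so u·v ≠ v·u and G is not abelian. Hence G is not cyclic.

Answer: No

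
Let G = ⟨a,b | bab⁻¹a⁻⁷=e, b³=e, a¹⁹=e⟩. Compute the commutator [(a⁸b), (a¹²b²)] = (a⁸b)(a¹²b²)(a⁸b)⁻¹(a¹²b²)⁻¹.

[(a⁸b), (a¹²b²)] = (a⁸b)·(a¹²b²)·(a⁸b)⁻¹·(a¹²b²)⁻¹.
  (a⁸b) · (a¹²b²) = a¹⁶
  (a¹⁶) · (a⁷b²) = a⁴b²
  (a⁴b²) · (a¹¹b) = a¹¹

Answer: a¹¹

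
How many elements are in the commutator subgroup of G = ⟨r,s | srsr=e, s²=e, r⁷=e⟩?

G' = [G, G] is generated by all commutators. The generator-pair commutators are: [r, s] = r².
The subgroup they normally generate is {e, r, r², r³, r⁴, r⁵, r⁶}, of order 7.
Check: |G/G'| = 14/7 = 2 is the order of the abelianisation.

Answer: 7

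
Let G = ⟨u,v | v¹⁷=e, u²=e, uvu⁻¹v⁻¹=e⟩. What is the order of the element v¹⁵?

Compute successive powers until reaching e:
  (v¹⁵)¹ = v¹⁵, (v¹⁵)² = v¹³, (v¹⁵)³ = v¹¹, (v¹⁵)⁴ = v⁹, (v¹⁵)⁵ = v⁷, (v¹⁵)⁶ = v⁵, (v¹⁵)⁷ = v³, (v¹⁵)⁸ = v, (v¹⁵)⁹ = v¹⁶, (v¹⁵)¹⁰ = v¹⁴, (v¹⁵)¹¹ = v¹², (v¹⁵)¹² = v¹⁰, (v¹⁵)¹³ = v⁸, (v¹⁵)¹⁴ = v⁶, (v¹⁵)¹⁵ = v⁴, (v¹⁵)¹⁶ = v², (v¹⁵)¹⁷ = e.
The smallest positive k with (v¹⁵)ᵏ = e is 17.

Answer: 17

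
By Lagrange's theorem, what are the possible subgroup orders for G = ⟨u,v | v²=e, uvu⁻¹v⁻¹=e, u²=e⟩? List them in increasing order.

|G| = 4 = 2². By Lagrange's theorem the order of any subgroup divides 4; the divisors of 4 are 1, 2, 4.

Answer: 1, 2, 4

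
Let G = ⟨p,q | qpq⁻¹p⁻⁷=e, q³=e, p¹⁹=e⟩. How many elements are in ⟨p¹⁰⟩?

|⟨p¹⁰⟩| equals the order of p¹⁰. Compute successive powers until reaching e:
  (p¹⁰)¹ = p¹⁰, (p¹⁰)² = p, (p¹⁰)³ = p¹¹, (p¹⁰)⁴ = p², (p¹⁰)⁵ = p¹², (p¹⁰)⁶ = p³, (p¹⁰)⁷ = p¹³, (p¹⁰)⁸ = p⁴, (p¹⁰)⁹ = p¹⁴, (p¹⁰)¹⁰ = p⁵, (p¹⁰)¹¹ = p¹⁵, (p¹⁰)¹² = p⁶, (p¹⁰)¹³ = p¹⁶, (p¹⁰)¹⁴ = p⁷, (p¹⁰)¹⁵ = p¹⁷, (p¹⁰)¹⁶ = p⁸, (p¹⁰)¹⁷ = p¹⁸, (p¹⁰)¹⁸ = p⁹, (p¹⁰)¹⁹ = e.
The smallest positive k with (p¹⁰)ᵏ = e is 19, so |⟨p¹⁰⟩| = 19.

Answer: 19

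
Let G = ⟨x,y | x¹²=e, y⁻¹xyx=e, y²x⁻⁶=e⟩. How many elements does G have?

Enumerate words in the generators, reducing via the relations: the distinct elements are
  {e, x, y, xy, x², x³, x⁴, x⁵, x⁶, x⁷, x⁸, x⁹, x²y, x³y, x¹¹, x¹⁰, x⁴y, x⁵y, y⁻¹, xy⁻¹, x²y⁻¹, x³y⁻¹, x⁴y⁻¹, x⁵y⁻¹}.
No further products give new elements, so |G| = 24.

Answer: 24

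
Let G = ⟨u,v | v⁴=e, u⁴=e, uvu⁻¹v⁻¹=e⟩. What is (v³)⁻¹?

The order of (v³) is 4 (smallest k with (v³)ᵏ = e), so (v³)⁻¹ = (v³)³ = v.
Check: (v³) · v → (v³) · v = e, giving e as required.

Answer: v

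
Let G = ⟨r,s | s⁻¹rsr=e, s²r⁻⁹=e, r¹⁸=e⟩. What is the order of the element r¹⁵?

Compute successive powers until reaching e:
  (r¹⁵)¹ = r¹⁵, (r¹⁵)² = r¹², (r¹⁵)³ = r⁹, (r¹⁵)⁴ = r⁶, (r¹⁵)⁵ = r³, (r¹⁵)⁶ = e.
The smallest positive k with (r¹⁵)ᵏ = e is 6.

Answer: 6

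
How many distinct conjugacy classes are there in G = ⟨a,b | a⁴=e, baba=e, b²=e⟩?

The conjugacy classes (representative and size) are:
  [e] (size 1), [a] (size 2), [a²] (size 1), [a²b] (size 2), [a³b] (size 2).
Class equation: 1 + 2 + 1 + 2 + 2 = 8 = |G|. So G has 5 conjugacy classes.

Answer: 5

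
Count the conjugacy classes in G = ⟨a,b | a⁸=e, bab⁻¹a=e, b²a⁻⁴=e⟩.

The conjugacy classes (representative and size) are:
  [e] (size 1), [a⁷] (size 2), [a²] (size 2), [a⁵] (size 2), [a⁴] (size 1), [a²b⁻¹] (size 4), [a³b] (size 4).
Class equation: 1 + 2 + 2 + 2 + 1 + 4 + 4 = 16 = |G|. So G has 7 conjugacy classes.

Answer: 7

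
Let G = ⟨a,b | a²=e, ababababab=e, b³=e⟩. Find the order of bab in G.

Compute successive powers until reaching e:
  (bab)¹ = bab, (bab)² = bab²ab, (bab)³ = b²abab², (bab)⁴ = b²ab², (bab)⁵ = e.
The smallest positive k with (bab)ᵏ = e is 5.

Answer: 5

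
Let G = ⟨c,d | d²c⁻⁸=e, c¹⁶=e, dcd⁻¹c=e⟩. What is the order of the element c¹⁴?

Compute successive powers until reaching e:
  (c¹⁴)¹ = c¹⁴, (c¹⁴)² = c¹², (c¹⁴)³ = c¹⁰, (c¹⁴)⁴ = c⁸, (c¹⁴)⁵ = c⁶, (c¹⁴)⁶ = c⁴, (c¹⁴)⁷ = c², (c¹⁴)⁸ = e.
The smallest positive k with (c¹⁴)ᵏ = e is 8.

Answer: 8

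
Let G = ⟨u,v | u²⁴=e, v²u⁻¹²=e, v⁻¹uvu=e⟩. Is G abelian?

u·v = uv but v·u = u¹¹v⁻¹, so u·v ≠ v·u and G is not abelian.

Answer: No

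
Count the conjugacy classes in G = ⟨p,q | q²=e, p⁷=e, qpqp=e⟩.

The conjugacy classes (representative and size) are:
  [e] (size 1), [p⁶] (size 2), [p⁵] (size 2), [p⁴] (size 2), [pq] (size 7).
Class equation: 1 + 2 + 2 + 2 + 7 = 14 = |G|. So G has 5 conjugacy classes.

Answer: 5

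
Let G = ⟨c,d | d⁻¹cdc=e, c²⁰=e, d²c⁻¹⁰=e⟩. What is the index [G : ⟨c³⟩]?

First find ord(c³) by computing successive powers:
  (c³)¹ = c³, (c³)² = c⁶, (c³)³ = c⁹, (c³)⁴ = c¹², (c³)⁵ = c¹⁵, (c³)⁶ = c¹⁸, (c³)⁷ = c, (c³)⁸ = c⁴, (c³)⁹ = c⁷, (c³)¹⁰ = c¹⁰, (c³)¹¹ = c¹³, (c³)¹² = c¹⁶, (c³)¹³ = c¹⁹, (c³)¹⁴ = c², (c³)¹⁵ = c⁵, (c³)¹⁶ = c⁸, (c³)¹⁷ = c¹¹, (c³)¹⁸ = c¹⁴, (c³)¹⁹ = c¹⁷, (c³)²⁰ = e.
So |⟨c³⟩| = ord(c³) = 20. With |G| = 40, by Lagrange [G : ⟨c³⟩] = 40/20 = 2.

Answer: 2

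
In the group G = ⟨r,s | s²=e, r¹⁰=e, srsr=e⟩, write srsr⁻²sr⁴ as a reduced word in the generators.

Multiply left to right, reducing at each step:
  s · r = r⁹s
  (r⁹s) · s = r⁹
  (r⁹) · r⁻² = r⁷
  (r⁷) · s = r⁷s
  (r⁷s) · r⁴ = r³s

Answer: r³s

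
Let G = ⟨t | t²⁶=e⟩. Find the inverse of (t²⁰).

The order of (t²⁰) is 13 (smallest k with (t²⁰)ᵏ = e), so (t²⁰)⁻¹ = (t²⁰)¹² = t⁶.
Check: (t²⁰) · (t⁶) → (t²⁰) · t⁶ = e, giving e as required.

Answer: t⁶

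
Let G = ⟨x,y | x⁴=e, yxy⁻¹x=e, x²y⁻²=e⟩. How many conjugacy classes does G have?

The conjugacy classes (representative and size) are:
  [e] (size 1), [x³] (size 2), [x²] (size 1), [y⁻¹] (size 2), [xy] (size 2).
Class equation: 1 + 2 + 1 + 2 + 2 = 8 = |G|. So G has 5 conjugacy classes.

Answer: 5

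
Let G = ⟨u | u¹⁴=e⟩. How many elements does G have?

G is generated by a single element, so G is cyclic. The relator gives u¹⁴ = e and no smaller power is forced to be e, so the 14 powers {e, u, u², u³, u⁴, u⁵, u⁶, u⁷, u⁸, u⁹, u¹², u¹³, u¹¹, u¹⁰} are distinct. Hence |G| = 14.

Answer: 14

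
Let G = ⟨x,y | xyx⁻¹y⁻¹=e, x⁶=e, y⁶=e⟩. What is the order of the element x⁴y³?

Compute successive powers until reaching e:
  (x⁴y³)¹ = x⁴y³, (x⁴y³)² = x², (x⁴y³)³ = y³, (x⁴y³)⁴ = x⁴, (x⁴y³)⁵ = x²y³, (x⁴y³)⁶ = e.
The smallest positive k with (x⁴y³)ᵏ = e is 6.

Answer: 6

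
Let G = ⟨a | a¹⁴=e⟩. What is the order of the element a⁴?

Compute successive powers until reaching e:
  (a⁴)¹ = a⁴, (a⁴)² = a⁸, (a⁴)³ = a¹², (a⁴)⁴ = a², (a⁴)⁵ = a⁶, (a⁴)⁶ = a¹⁰, (a⁴)⁷ = e.
The smallest positive k with (a⁴)ᵏ = e is 7.

Answer: 7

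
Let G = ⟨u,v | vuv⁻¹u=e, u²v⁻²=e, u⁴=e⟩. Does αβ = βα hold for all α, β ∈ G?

u·v = uv but v·u = uv⁻¹, so u·v ≠ v·u and G is not abelian.

Answer: No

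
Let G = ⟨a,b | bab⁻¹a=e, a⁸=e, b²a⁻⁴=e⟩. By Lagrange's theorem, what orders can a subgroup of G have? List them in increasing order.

|G| = 16 = 2⁴. By Lagrange's theorem the order of any subgroup divides 16; the divisors of 16 are 1, 2, 4, 8, 16.

Answer: 1, 2, 4, 8, 16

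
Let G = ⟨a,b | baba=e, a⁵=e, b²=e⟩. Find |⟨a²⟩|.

|⟨a²⟩| equals the order of a². Compute successive powers until reaching e:
  (a²)¹ = a², (a²)² = a⁴, (a²)³ = a, (a²)⁴ = a³, (a²)⁵ = e.
The smallest positive k with (a²)ᵏ = e is 5, so |⟨a²⟩| = 5.

Answer: 5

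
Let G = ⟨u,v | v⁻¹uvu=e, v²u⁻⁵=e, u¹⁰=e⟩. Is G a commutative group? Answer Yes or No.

u·v = uv but v·u = u⁴v⁻¹, so u·v ≠ v·u and G is not abelian.

Answer: No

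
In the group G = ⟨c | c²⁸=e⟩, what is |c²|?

Compute successive powers until reaching e:
  (c²)¹ = c², (c²)² = c⁴, (c²)³ = c⁶, (c²)⁴ = c⁸, (c²)⁵ = c¹⁰, (c²)⁶ = c¹², (c²)⁷ = c¹⁴, (c²)⁸ = c¹⁶, (c²)⁹ = c¹⁸, (c²)¹⁰ = c²⁰, (c²)¹¹ = c²², (c²)¹² = c²⁴, (c²)¹³ = c²⁶, (c²)¹⁴ = e.
The smallest positive k with (c²)ᵏ = e is 14.

Answer: 14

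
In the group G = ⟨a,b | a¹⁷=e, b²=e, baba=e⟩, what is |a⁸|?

Compute successive powers until reaching e:
  (a⁸)¹ = a⁸, (a⁸)² = a¹⁶, (a⁸)³ = a⁷, (a⁸)⁴ = a¹⁵, (a⁸)⁵ = a⁶, (a⁸)⁶ = a¹⁴, (a⁸)⁷ = a⁵, (a⁸)⁸ = a¹³, (a⁸)⁹ = a⁴, (a⁸)¹⁰ = a¹², (a⁸)¹¹ = a³, (a⁸)¹² = a¹¹, (a⁸)¹³ = a², (a⁸)¹⁴ = a¹⁰, (a⁸)¹⁵ = a, (a⁸)¹⁶ = a⁹, (a⁸)¹⁷ = e.
The smallest positive k with (a⁸)ᵏ = e is 17.

Answer: 17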